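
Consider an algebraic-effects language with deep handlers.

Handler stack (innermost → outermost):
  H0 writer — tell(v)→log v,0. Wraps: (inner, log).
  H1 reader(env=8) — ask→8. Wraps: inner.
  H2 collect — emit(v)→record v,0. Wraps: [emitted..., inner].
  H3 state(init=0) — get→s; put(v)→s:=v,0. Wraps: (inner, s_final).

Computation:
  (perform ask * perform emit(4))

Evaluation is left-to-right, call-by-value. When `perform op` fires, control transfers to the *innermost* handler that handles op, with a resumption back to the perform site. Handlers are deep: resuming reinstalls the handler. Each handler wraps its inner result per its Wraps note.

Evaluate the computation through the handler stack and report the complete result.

Working:
ask @ H1 ⇒ 8
emit(4) @ H2 ⇒ out+=4
H0 returns (0, ())
H1 returns (0, ())
H2 returns [4, (0, ())]
H3 returns ([4, (0, ())], 0)
= ([4, (0, ())], 0)

Answer: ([4, (0, ())], 0)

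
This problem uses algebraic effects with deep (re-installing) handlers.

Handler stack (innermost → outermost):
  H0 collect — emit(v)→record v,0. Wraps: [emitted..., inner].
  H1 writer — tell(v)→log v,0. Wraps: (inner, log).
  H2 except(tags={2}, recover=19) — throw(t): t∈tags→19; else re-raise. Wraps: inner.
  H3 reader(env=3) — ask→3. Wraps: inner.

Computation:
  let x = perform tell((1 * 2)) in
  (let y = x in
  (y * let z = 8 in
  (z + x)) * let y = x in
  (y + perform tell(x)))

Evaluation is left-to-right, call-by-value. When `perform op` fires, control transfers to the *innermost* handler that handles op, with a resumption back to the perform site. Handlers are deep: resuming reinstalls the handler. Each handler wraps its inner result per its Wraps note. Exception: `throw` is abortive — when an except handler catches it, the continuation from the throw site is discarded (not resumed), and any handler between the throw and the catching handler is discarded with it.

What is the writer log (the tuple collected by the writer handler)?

Answer: (2, 0)

Evaluation trace:
tell(2) @ H1 ⇒ log+=2
tell(0) @ H1 ⇒ log+=0
H0 returns [0]
H1 returns ([0], (2, 0))
H2 returns ([0], (2, 0))
H3 returns ([0], (2, 0))
= ([0], (2, 0))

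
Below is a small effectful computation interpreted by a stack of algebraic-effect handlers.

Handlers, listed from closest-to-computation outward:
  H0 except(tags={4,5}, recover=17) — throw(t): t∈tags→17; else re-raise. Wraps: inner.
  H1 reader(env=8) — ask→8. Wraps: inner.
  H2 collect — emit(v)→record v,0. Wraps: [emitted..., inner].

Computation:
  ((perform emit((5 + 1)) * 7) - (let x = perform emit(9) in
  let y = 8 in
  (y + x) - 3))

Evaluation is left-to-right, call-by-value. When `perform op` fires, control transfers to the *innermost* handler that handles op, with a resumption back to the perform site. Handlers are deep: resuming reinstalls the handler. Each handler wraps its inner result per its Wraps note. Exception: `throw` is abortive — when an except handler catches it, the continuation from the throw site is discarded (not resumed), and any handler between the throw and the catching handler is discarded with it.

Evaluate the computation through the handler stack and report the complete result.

Answer: [6, 9, -5]

Evaluation trace:
emit(6) @ H2 ⇒ out+=6
emit(9) @ H2 ⇒ out+=9
H0 returns -5
H1 returns -5
H2 returns [6, 9, -5]
= [6, 9, -5]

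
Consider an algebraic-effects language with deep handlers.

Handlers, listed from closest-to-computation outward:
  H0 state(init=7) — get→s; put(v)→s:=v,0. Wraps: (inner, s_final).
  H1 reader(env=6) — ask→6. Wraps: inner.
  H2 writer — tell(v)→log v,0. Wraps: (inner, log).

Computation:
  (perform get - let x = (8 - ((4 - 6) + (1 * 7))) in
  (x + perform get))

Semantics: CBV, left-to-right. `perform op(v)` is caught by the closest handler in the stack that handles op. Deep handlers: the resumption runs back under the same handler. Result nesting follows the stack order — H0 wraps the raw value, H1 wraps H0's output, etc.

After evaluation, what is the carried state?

Evaluation trace:
get @ H0 ⇒ 7
get @ H0 ⇒ 7
H0 returns (-3, 7)
H1 returns (-3, 7)
H2 returns ((-3, 7), ())
= ((-3, 7), ())

Answer: 7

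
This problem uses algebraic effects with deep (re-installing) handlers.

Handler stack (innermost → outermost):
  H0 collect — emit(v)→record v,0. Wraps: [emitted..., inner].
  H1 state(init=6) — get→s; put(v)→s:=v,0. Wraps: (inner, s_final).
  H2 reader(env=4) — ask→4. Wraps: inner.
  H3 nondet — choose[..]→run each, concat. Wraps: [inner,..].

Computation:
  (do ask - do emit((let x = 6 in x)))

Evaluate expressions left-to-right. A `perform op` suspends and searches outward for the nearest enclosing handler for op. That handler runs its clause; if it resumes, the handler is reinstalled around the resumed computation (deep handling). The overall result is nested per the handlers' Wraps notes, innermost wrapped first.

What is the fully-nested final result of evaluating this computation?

Answer: [([6, 4], 6)]

Working:
ask @ H2 ⇒ 4
emit(6) @ H0 ⇒ out+=6
H0 returns [6, 4]
H1 returns ([6, 4], 6)
H2 returns ([6, 4], 6)
H3 returns [([6, 4], 6)]
= [([6, 4], 6)]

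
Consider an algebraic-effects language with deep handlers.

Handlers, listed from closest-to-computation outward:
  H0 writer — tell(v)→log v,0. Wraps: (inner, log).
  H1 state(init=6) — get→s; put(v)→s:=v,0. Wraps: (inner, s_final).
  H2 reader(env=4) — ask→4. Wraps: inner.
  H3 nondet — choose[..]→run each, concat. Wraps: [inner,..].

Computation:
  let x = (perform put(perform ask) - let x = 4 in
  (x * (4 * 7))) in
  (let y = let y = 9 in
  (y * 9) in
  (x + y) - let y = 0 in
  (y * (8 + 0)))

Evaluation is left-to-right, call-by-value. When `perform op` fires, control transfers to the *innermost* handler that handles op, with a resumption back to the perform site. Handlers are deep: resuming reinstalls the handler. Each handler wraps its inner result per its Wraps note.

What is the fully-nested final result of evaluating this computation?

Answer: [((-31, ()), 4)]

Evaluation trace:
ask @ H2 ⇒ 4
put(4) @ H1 ⇒ s:=4
H0 returns (-31, ())
H1 returns ((-31, ()), 4)
H2 returns ((-31, ()), 4)
H3 returns [((-31, ()), 4)]
= [((-31, ()), 4)]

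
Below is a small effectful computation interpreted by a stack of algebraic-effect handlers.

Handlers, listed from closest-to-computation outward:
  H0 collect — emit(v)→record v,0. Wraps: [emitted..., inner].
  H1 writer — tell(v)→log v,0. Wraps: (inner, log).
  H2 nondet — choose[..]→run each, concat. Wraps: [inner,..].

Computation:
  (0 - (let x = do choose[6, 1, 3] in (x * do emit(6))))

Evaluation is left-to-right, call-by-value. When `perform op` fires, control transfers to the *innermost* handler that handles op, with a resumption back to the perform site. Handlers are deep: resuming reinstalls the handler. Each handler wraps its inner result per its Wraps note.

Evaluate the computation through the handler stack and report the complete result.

Step-by-step:
choose[6, 1, 3] @ H2
  branch[0] choose=6:
    emit(6) @ H0 ⇒ out+=6
    H0 returns [6, 0]
    H1 returns ([6, 0], ())
    H2 returns [([6, 0], ())]
  branch[1] choose=1:
    emit(6) @ H0 ⇒ out+=6
    H0 returns [6, 0]
    H1 returns ([6, 0], ())
    H2 returns [([6, 0], ())]
  branch[2] choose=3:
    emit(6) @ H0 ⇒ out+=6
    H0 returns [6, 0]
    H1 returns ([6, 0], ())
    H2 returns [([6, 0], ())]
= [([6, 0], ()), ([6, 0], ()), ([6, 0], ())]

Answer: [([6, 0], ()), ([6, 0], ()), ([6, 0], ())]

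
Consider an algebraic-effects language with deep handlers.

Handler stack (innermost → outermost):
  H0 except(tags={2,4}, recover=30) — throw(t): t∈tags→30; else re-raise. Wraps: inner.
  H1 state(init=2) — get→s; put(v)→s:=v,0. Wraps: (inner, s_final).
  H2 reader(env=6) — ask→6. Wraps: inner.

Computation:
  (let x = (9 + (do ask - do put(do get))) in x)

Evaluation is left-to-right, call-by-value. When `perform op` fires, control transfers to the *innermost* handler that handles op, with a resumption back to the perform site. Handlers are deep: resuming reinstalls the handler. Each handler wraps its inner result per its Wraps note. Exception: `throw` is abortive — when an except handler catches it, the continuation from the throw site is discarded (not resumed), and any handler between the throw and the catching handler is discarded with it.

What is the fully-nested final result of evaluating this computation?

Working:
ask @ H2 ⇒ 6
get @ H1 ⇒ 2
put(2) @ H1 ⇒ s:=2
H0 returns 15
H1 returns (15, 2)
H2 returns (15, 2)
= (15, 2)

Answer: (15, 2)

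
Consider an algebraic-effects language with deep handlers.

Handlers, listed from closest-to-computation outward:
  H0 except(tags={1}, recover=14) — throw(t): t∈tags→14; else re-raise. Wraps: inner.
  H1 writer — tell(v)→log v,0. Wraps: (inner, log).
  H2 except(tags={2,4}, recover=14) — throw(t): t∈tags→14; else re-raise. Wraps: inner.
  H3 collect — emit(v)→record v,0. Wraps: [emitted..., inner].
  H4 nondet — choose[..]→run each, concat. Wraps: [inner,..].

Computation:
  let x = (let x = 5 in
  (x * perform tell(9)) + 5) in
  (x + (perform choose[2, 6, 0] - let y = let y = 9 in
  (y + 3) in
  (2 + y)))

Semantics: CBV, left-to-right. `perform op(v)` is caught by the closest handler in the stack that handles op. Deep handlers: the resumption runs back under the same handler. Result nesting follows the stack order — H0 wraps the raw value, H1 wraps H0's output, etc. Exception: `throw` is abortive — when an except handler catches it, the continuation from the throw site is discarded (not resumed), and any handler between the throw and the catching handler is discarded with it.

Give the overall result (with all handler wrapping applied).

Step-by-step:
tell(9) @ H1 ⇒ log+=9
choose[2, 6, 0] @ H4
  branch[0] choose=2:
    H0 returns -7
    H1 returns (-7, (9))
    H2 returns (-7, (9))
    H3 returns [(-7, (9))]
    H4 returns [[(-7, (9))]]
  branch[1] choose=6:
    H0 returns -3
    H1 returns (-3, (9))
    H2 returns (-3, (9))
    H3 returns [(-3, (9))]
    H4 returns [[(-3, (9))]]
  branch[2] choose=0:
    H0 returns -9
    H1 returns (-9, (9))
    H2 returns (-9, (9))
    H3 returns [(-9, (9))]
    H4 returns [[(-9, (9))]]
= [[(-7, (9))], [(-3, (9))], [(-9, (9))]]

Answer: [[(-7, (9))], [(-3, (9))], [(-9, (9))]]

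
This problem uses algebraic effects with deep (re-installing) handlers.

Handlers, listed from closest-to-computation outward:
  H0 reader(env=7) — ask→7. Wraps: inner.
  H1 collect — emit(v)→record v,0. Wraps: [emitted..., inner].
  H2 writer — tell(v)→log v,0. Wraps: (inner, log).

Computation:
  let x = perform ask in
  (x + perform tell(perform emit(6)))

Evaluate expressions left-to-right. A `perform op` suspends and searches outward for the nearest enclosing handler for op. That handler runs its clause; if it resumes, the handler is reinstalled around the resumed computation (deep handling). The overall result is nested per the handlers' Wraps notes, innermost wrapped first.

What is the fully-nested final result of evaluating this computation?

Answer: ([6, 7], (0))

Working:
ask @ H0 ⇒ 7
emit(6) @ H1 ⇒ out+=6
tell(0) @ H2 ⇒ log+=0
H0 returns 7
H1 returns [6, 7]
H2 returns ([6, 7], (0))
= ([6, 7], (0))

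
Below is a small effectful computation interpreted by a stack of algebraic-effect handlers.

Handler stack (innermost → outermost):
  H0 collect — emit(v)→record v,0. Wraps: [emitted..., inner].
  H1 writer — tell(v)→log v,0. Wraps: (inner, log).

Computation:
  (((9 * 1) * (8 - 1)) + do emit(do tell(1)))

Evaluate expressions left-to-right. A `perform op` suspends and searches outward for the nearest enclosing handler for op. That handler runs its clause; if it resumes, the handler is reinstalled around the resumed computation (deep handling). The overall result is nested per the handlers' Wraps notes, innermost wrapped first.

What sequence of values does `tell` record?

Step-by-step:
tell(1) @ H1 ⇒ log+=1
emit(0) @ H0 ⇒ out+=0
H0 returns [0, 63]
H1 returns ([0, 63], (1))
= ([0, 63], (1))

Answer: (1)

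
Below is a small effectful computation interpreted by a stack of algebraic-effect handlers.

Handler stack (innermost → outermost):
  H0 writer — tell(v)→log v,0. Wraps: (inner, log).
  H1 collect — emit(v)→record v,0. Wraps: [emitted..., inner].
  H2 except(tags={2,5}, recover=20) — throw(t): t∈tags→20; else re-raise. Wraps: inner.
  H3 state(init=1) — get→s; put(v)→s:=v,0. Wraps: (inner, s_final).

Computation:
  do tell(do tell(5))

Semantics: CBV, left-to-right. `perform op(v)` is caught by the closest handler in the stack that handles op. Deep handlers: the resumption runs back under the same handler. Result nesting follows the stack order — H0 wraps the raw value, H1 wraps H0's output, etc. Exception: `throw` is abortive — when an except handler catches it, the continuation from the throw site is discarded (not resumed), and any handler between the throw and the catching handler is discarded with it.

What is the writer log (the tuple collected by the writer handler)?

Answer: (5, 0)

Working:
tell(5) @ H0 ⇒ log+=5
tell(0) @ H0 ⇒ log+=0
H0 returns (0, (5, 0))
H1 returns [(0, (5, 0))]
H2 returns [(0, (5, 0))]
H3 returns ([(0, (5, 0))], 1)
= ([(0, (5, 0))], 1)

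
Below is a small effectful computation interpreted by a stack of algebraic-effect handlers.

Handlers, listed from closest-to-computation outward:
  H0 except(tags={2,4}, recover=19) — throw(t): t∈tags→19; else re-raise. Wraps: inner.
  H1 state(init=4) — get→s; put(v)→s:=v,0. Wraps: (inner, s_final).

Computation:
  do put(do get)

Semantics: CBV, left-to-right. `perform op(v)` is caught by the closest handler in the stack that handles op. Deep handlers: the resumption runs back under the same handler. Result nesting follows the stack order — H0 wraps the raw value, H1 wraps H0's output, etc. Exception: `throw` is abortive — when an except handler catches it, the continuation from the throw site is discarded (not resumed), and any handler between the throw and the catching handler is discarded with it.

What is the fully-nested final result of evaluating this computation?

Working:
get @ H1 ⇒ 4
put(4) @ H1 ⇒ s:=4
H0 returns 0
H1 returns (0, 4)
= (0, 4)

Answer: (0, 4)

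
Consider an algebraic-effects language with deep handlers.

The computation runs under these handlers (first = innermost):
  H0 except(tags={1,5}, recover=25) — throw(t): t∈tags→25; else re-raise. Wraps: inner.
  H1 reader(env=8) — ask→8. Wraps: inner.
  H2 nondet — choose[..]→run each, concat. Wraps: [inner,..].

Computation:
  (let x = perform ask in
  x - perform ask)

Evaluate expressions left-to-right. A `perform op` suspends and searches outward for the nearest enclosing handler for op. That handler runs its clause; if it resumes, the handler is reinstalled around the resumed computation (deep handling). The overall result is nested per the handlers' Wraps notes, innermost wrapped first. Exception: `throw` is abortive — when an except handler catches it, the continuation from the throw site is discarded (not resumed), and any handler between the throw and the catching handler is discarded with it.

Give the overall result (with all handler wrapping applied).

Evaluation trace:
ask @ H1 ⇒ 8
ask @ H1 ⇒ 8
H0 returns 0
H1 returns 0
H2 returns [0]
= [0]

Answer: [0]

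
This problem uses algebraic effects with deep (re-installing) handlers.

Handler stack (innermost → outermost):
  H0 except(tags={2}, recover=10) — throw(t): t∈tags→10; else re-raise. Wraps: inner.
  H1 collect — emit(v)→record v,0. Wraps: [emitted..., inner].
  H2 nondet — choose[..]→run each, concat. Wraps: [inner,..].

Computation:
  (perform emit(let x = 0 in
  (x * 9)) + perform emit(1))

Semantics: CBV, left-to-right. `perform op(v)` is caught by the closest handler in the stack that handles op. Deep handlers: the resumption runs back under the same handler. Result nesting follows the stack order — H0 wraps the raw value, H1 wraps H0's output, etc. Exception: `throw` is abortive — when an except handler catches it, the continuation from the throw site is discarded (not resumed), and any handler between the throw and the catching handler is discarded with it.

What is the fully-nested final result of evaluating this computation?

Step-by-step:
emit(0) @ H1 ⇒ out+=0
emit(1) @ H1 ⇒ out+=1
H0 returns 0
H1 returns [0, 1, 0]
H2 returns [[0, 1, 0]]
= [[0, 1, 0]]

Answer: [[0, 1, 0]]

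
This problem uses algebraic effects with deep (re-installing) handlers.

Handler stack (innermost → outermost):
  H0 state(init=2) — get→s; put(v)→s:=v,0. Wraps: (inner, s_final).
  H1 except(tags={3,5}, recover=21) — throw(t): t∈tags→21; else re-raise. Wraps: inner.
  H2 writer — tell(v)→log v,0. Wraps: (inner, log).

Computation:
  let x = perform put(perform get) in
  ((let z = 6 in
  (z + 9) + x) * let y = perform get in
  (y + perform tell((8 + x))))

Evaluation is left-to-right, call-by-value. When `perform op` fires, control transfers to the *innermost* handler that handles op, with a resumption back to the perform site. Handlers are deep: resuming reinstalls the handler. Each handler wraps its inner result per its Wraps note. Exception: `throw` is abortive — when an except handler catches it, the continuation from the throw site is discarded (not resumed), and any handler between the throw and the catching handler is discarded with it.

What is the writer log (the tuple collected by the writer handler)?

Answer: (8)

Working:
get @ H0 ⇒ 2
put(2) @ H0 ⇒ s:=2
get @ H0 ⇒ 2
tell(8) @ H2 ⇒ log+=8
H0 returns (30, 2)
H1 returns (30, 2)
H2 returns ((30, 2), (8))
= ((30, 2), (8))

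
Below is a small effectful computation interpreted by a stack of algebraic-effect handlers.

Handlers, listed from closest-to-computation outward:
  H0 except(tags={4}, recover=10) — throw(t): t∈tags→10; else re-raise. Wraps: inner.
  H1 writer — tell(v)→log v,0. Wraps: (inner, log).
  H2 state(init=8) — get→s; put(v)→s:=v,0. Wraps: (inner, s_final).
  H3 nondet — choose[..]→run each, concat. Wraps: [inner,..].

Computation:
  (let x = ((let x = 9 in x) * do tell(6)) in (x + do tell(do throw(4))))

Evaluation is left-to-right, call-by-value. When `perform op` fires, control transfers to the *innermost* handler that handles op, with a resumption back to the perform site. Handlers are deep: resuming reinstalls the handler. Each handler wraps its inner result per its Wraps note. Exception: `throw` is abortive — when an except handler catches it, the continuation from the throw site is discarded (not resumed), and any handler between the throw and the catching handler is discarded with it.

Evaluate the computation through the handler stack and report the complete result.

Step-by-step:
tell(6) @ H1 ⇒ log+=6
throw(4) @ H0 caught ⇒ 10
H1 returns (10, (6))
H2 returns ((10, (6)), 8)
H3 returns [((10, (6)), 8)]
= [((10, (6)), 8)]

Answer: [((10, (6)), 8)]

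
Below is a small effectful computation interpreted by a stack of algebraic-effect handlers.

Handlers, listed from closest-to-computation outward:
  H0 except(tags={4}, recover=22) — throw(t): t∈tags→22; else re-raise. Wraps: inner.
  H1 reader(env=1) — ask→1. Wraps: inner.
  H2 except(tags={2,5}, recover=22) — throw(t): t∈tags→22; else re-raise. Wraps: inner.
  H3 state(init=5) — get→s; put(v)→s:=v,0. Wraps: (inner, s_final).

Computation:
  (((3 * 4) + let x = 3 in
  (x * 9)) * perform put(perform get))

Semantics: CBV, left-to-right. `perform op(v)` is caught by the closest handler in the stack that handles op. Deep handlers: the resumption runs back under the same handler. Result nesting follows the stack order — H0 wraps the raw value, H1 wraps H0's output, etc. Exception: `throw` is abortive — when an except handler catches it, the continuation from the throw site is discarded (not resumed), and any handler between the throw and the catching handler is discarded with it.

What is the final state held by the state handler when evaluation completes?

Working:
get @ H3 ⇒ 5
put(5) @ H3 ⇒ s:=5
H0 returns 0
H1 returns 0
H2 returns 0
H3 returns (0, 5)
= (0, 5)

Answer: 5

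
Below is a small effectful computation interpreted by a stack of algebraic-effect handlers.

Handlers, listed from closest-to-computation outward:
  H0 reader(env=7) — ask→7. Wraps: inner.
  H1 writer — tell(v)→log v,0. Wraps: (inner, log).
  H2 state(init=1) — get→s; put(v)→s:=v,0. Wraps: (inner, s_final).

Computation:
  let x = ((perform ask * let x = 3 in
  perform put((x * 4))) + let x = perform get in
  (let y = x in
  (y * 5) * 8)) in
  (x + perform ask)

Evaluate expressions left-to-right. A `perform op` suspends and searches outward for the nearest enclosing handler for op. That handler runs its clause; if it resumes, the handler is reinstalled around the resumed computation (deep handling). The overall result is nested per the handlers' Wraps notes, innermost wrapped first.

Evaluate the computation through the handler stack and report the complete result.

Answer: ((487, ()), 12)

Evaluation trace:
ask @ H0 ⇒ 7
put(12) @ H2 ⇒ s:=12
get @ H2 ⇒ 12
ask @ H0 ⇒ 7
H0 returns 487
H1 returns (487, ())
H2 returns ((487, ()), 12)
= ((487, ()), 12)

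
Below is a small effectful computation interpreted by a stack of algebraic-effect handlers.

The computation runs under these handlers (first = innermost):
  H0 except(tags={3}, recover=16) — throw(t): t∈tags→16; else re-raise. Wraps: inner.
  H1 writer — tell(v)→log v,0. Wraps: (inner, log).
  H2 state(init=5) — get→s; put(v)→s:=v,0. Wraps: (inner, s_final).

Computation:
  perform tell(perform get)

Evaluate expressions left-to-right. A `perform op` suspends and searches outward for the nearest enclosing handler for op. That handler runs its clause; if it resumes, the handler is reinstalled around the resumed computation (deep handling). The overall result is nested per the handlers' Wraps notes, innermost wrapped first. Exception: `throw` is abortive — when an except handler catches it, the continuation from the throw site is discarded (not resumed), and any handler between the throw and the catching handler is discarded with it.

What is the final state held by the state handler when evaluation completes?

Evaluation trace:
get @ H2 ⇒ 5
tell(5) @ H1 ⇒ log+=5
H0 returns 0
H1 returns (0, (5))
H2 returns ((0, (5)), 5)
= ((0, (5)), 5)

Answer: 5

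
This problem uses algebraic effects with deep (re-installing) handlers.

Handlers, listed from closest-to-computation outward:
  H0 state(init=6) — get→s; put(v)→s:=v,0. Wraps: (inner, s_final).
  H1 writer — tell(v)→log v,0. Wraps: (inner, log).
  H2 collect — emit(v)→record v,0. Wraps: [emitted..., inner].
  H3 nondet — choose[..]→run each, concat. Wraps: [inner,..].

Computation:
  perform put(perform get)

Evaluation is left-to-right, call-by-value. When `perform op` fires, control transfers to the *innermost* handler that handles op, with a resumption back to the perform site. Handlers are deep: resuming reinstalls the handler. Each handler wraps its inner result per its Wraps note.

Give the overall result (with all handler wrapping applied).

Answer: [[((0, 6), ())]]

Evaluation trace:
get @ H0 ⇒ 6
put(6) @ H0 ⇒ s:=6
H0 returns (0, 6)
H1 returns ((0, 6), ())
H2 returns [((0, 6), ())]
H3 returns [[((0, 6), ())]]
= [[((0, 6), ())]]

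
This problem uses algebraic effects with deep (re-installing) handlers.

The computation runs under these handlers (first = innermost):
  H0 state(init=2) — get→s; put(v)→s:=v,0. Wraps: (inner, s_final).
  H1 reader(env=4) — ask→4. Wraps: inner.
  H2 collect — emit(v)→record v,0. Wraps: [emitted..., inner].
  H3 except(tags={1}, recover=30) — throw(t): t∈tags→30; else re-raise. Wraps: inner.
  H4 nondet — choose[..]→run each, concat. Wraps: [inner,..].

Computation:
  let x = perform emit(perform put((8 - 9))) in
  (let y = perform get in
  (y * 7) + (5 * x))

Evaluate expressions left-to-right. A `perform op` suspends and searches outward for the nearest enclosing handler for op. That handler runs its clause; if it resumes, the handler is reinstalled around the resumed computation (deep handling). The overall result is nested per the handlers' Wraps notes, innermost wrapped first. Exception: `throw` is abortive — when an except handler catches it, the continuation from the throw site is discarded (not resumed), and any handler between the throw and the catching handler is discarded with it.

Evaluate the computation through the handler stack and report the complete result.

Step-by-step:
put(-1) @ H0 ⇒ s:=-1
emit(0) @ H2 ⇒ out+=0
get @ H0 ⇒ -1
H0 returns (-7, -1)
H1 returns (-7, -1)
H2 returns [0, (-7, -1)]
H3 returns [0, (-7, -1)]
H4 returns [[0, (-7, -1)]]
= [[0, (-7, -1)]]

Answer: [[0, (-7, -1)]]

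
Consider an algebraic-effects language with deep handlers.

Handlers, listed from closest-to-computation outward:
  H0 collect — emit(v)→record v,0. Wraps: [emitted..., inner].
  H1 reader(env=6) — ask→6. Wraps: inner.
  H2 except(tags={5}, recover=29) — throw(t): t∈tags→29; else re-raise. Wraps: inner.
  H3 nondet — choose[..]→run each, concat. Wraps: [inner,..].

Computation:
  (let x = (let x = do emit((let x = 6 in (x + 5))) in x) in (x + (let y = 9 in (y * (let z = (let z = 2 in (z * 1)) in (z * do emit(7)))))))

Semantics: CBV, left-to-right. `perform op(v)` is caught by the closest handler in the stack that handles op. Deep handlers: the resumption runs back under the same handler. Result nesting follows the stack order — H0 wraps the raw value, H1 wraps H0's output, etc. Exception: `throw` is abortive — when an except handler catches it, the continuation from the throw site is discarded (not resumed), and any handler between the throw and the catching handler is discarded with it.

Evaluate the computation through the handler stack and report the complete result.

Evaluation trace:
emit(11) @ H0 ⇒ out+=11
emit(7) @ H0 ⇒ out+=7
H0 returns [11, 7, 0]
H1 returns [11, 7, 0]
H2 returns [11, 7, 0]
H3 returns [[11, 7, 0]]
= [[11, 7, 0]]

Answer: [[11, 7, 0]]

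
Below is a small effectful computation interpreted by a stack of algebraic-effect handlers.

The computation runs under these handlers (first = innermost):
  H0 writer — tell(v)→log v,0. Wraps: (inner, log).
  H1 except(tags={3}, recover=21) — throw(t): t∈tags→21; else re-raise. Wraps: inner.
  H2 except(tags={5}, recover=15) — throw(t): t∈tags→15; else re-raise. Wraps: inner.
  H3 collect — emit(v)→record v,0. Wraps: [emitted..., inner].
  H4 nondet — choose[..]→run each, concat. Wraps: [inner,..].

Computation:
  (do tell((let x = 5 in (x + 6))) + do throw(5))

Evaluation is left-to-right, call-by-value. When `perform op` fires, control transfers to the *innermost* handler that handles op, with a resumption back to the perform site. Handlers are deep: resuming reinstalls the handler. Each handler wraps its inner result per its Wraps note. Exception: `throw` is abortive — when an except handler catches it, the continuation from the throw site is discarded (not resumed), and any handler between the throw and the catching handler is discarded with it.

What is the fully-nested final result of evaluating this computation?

Working:
tell(11) @ H0 ⇒ log+=11
throw(5) @ H1 re-raised
throw(5) @ H2 caught ⇒ 15
H3 returns [15]
H4 returns [[15]]
= [[15]]

Answer: [[15]]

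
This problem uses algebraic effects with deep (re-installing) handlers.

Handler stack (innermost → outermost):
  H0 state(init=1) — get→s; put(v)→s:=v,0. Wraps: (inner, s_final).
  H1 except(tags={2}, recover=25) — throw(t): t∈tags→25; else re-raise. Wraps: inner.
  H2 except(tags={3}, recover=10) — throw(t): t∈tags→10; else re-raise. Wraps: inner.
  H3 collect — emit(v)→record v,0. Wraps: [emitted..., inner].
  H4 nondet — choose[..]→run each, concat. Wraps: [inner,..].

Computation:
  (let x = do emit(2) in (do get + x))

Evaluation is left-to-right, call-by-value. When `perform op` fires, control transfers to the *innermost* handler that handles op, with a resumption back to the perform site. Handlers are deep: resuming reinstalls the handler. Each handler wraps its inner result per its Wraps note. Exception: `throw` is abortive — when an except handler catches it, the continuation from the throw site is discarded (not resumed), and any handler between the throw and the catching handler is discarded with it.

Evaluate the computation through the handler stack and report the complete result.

Answer: [[2, (1, 1)]]

Evaluation trace:
emit(2) @ H3 ⇒ out+=2
get @ H0 ⇒ 1
H0 returns (1, 1)
H1 returns (1, 1)
H2 returns (1, 1)
H3 returns [2, (1, 1)]
H4 returns [[2, (1, 1)]]
= [[2, (1, 1)]]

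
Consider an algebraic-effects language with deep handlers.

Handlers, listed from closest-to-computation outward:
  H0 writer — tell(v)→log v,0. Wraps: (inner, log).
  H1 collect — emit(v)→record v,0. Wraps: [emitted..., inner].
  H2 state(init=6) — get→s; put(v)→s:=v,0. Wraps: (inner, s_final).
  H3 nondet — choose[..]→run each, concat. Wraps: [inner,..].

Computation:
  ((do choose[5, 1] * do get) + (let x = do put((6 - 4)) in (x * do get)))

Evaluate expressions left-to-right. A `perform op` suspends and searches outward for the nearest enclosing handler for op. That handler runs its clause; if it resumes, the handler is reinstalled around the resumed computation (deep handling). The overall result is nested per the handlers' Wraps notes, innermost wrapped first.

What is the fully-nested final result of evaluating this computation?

Answer: [([(30, ())], 2), ([(6, ())], 2)]

Evaluation trace:
choose[5, 1] @ H3
  branch[0] choose=5:
    get @ H2 ⇒ 6
    put(2) @ H2 ⇒ s:=2
    get @ H2 ⇒ 2
    H0 returns (30, ())
    H1 returns [(30, ())]
    H2 returns ([(30, ())], 2)
    H3 returns [([(30, ())], 2)]
  branch[1] choose=1:
    get @ H2 ⇒ 6
    put(2) @ H2 ⇒ s:=2
    get @ H2 ⇒ 2
    H0 returns (6, ())
    H1 returns [(6, ())]
    H2 returns ([(6, ())], 2)
    H3 returns [([(6, ())], 2)]
= [([(30, ())], 2), ([(6, ())], 2)]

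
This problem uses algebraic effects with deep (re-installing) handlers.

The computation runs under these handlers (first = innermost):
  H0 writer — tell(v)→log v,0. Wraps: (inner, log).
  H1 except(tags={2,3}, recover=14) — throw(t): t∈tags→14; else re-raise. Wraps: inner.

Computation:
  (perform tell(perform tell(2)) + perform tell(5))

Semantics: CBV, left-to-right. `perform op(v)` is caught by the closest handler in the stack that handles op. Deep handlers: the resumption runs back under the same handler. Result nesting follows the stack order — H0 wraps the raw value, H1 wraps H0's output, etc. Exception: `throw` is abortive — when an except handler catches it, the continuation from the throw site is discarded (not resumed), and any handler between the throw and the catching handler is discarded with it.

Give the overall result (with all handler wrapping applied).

Answer: (0, (2, 0, 5))

Step-by-step:
tell(2) @ H0 ⇒ log+=2
tell(0) @ H0 ⇒ log+=0
tell(5) @ H0 ⇒ log+=5
H0 returns (0, (2, 0, 5))
H1 returns (0, (2, 0, 5))
= (0, (2, 0, 5))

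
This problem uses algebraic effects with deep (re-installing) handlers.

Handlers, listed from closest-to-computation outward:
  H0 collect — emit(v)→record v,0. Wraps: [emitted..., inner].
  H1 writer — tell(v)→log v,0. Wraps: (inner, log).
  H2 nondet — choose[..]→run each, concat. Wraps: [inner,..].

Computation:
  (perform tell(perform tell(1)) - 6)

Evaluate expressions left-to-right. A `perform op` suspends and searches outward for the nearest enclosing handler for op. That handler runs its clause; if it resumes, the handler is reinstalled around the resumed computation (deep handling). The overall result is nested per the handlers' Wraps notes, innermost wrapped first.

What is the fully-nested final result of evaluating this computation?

Step-by-step:
tell(1) @ H1 ⇒ log+=1
tell(0) @ H1 ⇒ log+=0
H0 returns [-6]
H1 returns ([-6], (1, 0))
H2 returns [([-6], (1, 0))]
= [([-6], (1, 0))]

Answer: [([-6], (1, 0))]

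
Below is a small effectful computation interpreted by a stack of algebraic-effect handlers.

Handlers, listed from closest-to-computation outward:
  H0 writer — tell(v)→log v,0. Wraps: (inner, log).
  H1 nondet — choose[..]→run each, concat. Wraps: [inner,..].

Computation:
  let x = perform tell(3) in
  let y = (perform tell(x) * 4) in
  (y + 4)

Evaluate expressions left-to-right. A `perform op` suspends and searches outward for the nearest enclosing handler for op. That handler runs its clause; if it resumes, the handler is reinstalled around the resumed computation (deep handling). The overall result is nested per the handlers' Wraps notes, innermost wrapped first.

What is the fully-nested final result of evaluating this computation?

Working:
tell(3) @ H0 ⇒ log+=3
tell(0) @ H0 ⇒ log+=0
H0 returns (4, (3, 0))
H1 returns [(4, (3, 0))]
= [(4, (3, 0))]

Answer: [(4, (3, 0))]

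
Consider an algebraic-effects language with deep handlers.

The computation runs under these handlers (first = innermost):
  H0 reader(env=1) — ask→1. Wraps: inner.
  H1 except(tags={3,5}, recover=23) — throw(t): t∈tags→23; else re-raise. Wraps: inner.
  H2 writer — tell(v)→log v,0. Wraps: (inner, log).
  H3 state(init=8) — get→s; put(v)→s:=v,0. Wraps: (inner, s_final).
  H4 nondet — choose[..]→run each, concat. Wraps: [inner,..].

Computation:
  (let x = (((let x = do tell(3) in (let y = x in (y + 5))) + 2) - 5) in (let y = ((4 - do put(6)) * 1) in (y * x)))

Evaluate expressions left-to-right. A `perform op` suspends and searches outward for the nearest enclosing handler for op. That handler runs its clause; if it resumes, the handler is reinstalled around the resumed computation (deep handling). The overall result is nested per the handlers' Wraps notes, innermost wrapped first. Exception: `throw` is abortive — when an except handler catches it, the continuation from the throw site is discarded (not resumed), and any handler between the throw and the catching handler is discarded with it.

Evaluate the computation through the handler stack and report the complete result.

Answer: [((8, (3)), 6)]

Evaluation trace:
tell(3) @ H2 ⇒ log+=3
put(6) @ H3 ⇒ s:=6
H0 returns 8
H1 returns 8
H2 returns (8, (3))
H3 returns ((8, (3)), 6)
H4 returns [((8, (3)), 6)]
= [((8, (3)), 6)]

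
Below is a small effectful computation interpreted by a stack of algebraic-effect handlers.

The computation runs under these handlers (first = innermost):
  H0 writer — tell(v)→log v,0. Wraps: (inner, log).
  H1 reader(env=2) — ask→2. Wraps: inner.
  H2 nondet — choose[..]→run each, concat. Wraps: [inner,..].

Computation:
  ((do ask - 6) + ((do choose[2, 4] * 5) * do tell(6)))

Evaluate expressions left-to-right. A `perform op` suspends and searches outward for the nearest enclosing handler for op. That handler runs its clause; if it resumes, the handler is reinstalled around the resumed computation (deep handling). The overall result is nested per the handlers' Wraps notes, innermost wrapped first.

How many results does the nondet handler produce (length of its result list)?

Answer: 2

Working:
ask @ H1 ⇒ 2
choose[2, 4] @ H2
  branch[0] choose=2:
    tell(6) @ H0 ⇒ log+=6
    H0 returns (-4, (6))
    H1 returns (-4, (6))
    H2 returns [(-4, (6))]
  branch[1] choose=4:
    tell(6) @ H0 ⇒ log+=6
    H0 returns (-4, (6))
    H1 returns (-4, (6))
    H2 returns [(-4, (6))]
= [(-4, (6)), (-4, (6))]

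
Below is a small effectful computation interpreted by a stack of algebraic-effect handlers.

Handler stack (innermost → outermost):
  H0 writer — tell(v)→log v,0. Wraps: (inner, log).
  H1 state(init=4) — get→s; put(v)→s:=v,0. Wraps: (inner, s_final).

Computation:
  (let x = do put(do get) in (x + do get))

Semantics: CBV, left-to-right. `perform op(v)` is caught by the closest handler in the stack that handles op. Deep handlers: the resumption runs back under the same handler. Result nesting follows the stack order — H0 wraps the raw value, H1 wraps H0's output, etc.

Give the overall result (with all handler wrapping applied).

Working:
get @ H1 ⇒ 4
put(4) @ H1 ⇒ s:=4
get @ H1 ⇒ 4
H0 returns (4, ())
H1 returns ((4, ()), 4)
= ((4, ()), 4)

Answer: ((4, ()), 4)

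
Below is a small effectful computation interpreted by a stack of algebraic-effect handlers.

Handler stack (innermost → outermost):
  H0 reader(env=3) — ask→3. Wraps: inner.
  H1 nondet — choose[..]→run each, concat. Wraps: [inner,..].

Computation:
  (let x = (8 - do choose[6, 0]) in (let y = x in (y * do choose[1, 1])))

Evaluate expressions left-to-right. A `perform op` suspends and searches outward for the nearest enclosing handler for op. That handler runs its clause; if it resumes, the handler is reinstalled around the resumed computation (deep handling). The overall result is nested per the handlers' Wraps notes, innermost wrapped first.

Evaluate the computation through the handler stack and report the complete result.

Answer: [2, 2, 8, 8]

Working:
choose[6, 0] @ H1
  branch[0] choose=6:
    choose[1, 1] @ H1
      branch[0] choose=1:
        H0 returns 2
        H1 returns [2]
      branch[1] choose=1:
        H0 returns 2
        H1 returns [2]
  branch[1] choose=0:
    choose[1, 1] @ H1
      branch[0] choose=1:
        H0 returns 8
        H1 returns [8]
      branch[1] choose=1:
        H0 returns 8
        H1 returns [8]
= [2, 2, 8, 8]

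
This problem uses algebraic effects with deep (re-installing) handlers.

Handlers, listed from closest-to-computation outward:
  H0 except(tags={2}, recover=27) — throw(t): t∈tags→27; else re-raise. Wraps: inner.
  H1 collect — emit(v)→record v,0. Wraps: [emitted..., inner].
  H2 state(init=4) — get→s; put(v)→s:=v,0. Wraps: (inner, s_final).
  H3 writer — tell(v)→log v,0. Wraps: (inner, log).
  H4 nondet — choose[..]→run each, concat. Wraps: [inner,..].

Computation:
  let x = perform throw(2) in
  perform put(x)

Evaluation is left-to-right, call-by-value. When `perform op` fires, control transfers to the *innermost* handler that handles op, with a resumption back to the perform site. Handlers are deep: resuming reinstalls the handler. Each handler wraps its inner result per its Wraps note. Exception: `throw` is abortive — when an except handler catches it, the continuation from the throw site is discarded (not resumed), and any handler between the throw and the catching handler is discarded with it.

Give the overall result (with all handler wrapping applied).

Answer: [(([27], 4), ())]

Working:
throw(2) @ H0 caught ⇒ 27
H1 returns [27]
H2 returns ([27], 4)
H3 returns (([27], 4), ())
H4 returns [(([27], 4), ())]
= [(([27], 4), ())]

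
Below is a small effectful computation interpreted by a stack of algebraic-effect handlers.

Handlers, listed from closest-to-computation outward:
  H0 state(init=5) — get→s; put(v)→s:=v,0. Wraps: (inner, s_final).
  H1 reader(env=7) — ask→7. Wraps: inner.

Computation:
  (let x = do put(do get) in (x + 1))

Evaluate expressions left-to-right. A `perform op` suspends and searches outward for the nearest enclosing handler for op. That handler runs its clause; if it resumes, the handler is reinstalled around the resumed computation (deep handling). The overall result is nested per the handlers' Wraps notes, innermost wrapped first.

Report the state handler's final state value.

Answer: 5

Step-by-step:
get @ H0 ⇒ 5
put(5) @ H0 ⇒ s:=5
H0 returns (1, 5)
H1 returns (1, 5)
= (1, 5)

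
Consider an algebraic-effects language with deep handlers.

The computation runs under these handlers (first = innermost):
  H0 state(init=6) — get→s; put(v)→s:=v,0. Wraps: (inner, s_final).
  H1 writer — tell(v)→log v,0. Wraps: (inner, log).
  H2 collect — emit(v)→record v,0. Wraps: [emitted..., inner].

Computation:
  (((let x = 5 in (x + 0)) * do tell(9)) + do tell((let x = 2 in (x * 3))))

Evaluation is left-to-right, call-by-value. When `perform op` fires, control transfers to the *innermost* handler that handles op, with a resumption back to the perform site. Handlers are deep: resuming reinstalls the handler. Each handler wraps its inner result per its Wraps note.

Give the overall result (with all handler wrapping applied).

Answer: [((0, 6), (9, 6))]

Working:
tell(9) @ H1 ⇒ log+=9
tell(6) @ H1 ⇒ log+=6
H0 returns (0, 6)
H1 returns ((0, 6), (9, 6))
H2 returns [((0, 6), (9, 6))]
= [((0, 6), (9, 6))]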